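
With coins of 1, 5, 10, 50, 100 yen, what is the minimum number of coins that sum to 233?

Use the largest denomination that fits, subtract, and repeat.
233 − 2×100→33 − 3×10→3 − 3×1→0
Total coins = 2 + 3 + 3 = 8

8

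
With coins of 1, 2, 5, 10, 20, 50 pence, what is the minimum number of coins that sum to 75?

3

75 = 1×50 + 1×20 + 1×5
Total coins = 1 + 1 + 1 = 3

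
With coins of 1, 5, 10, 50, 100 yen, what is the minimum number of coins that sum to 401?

401 − 4×100→1 − 1×1→0
Total coins = 4 + 1 = 5

5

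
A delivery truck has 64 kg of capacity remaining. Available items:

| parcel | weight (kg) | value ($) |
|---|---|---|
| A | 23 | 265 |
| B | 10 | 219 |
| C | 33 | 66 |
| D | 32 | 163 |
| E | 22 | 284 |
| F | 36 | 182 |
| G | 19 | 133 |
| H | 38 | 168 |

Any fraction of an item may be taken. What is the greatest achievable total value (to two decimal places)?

Sort by value per unit weight and fill in that order.
Ratios (sorted): B 21.90, E 12.91, A 11.52, G 7.00, D 5.09, F 5.06, H 4.42, C 2.00
take B (10 @ 219); take E (22 @ 284); take A (23 @ 265); take 9/19 of G → 63.00. Capacity used 64/64.
Total value = 831.00

831.00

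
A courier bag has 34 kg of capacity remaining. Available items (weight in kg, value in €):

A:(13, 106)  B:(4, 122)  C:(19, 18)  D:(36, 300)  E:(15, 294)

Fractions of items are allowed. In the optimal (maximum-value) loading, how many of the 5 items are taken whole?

2

Ratios (sorted): B 30.50, E 19.60, D 8.33, A 8.15, C 0.95
take B (4 @ 122); take E (15 @ 294); take 15/36 of D → 125.00. Capacity used 34/34.
2 item(s) taken whole; one partial (take 15/36 of D).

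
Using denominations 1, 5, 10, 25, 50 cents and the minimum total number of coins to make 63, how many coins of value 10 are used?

1

63 − 1×50→13 − 1×10→3 − 3×1→0
Count of 10: 1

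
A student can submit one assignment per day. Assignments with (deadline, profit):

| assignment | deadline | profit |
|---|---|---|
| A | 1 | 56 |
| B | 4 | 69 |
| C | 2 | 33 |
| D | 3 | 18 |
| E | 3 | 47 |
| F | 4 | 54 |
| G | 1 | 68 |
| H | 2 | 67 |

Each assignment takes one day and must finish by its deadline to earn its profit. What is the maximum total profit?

258

Take jobs in profit order; each goes to the latest open slot no later than its deadline.
By profit: B(d4,69), G(d1,68), H(d2,67), A(d1,56), F(d4,54), E(d3,47), C(d2,33), D(d3,18)
B→slot 4; G→slot 1; H→slot 2; A skipped; F→slot 3; E skipped; C skipped; D skipped.
Profit = 68 + 67 + 54 + 69 = 258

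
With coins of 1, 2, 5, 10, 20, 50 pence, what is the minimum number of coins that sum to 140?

4

140 − 2×50→40 − 2×20→0
Total coins = 2 + 2 = 4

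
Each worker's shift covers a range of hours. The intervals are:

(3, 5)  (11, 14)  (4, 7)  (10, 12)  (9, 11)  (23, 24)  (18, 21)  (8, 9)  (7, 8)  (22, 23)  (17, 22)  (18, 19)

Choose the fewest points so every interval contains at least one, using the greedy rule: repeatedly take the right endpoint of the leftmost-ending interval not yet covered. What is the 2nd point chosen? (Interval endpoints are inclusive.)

Process intervals by earliest right end; each time one isn't hit yet, stab at its right endpoint.
Sorted: [3,5] [4,7] [7,8] [8,9] [9,11] [10,12] [11,14] [18,19] [18,21] [17,22] [22,23] [23,24]
{[3,5],[4,7]} hit by 5; {[7,8],[8,9]} hit by 8; {[9,11],[10,12],[11,14]} hit by 11; {[18,19],[18,21],[17,22]} hit by 19; {[22,23],[23,24]} hit by 23.
Points: 5, 8, 11, 19, 23 (5 total).

8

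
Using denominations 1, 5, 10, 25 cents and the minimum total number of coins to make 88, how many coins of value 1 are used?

Greedy: take as many of the largest coin as possible, then repeat with the remainder.
88 = 3×25 + 1×10 + 3×1
Count of 1: 3

3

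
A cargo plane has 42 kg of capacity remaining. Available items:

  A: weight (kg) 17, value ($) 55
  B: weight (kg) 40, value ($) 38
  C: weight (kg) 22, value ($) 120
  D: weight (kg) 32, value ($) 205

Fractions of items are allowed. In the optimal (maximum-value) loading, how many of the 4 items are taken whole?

Order: D (205/32=6.41) > C (120/22=5.45) > A (55/17=3.24) > B (38/40=0.95)
Fill: take D (32 @ 205) → take 10/22 of C → 54.55; 42/42 used.
1 item(s) taken whole; one partial (take 10/22 of C).

1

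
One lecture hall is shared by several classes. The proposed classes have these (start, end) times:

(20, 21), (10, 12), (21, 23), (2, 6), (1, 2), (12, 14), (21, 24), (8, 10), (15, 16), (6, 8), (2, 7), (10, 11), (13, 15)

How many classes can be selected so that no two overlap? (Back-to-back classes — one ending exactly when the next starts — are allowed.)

Greedy by earliest finish: after sorting by end time, pick each interval compatible with the last pick.
By end time: (1,2), (2,6), (2,7), (6,8), (8,10), (10,11), (10,12), (12,14), (13,15), (15,16), (20,21), (21,23), (21,24).
Pick (1,2); next start ≥ 2 → (2,6); next start ≥ 6 → (6,8); next start ≥ 8 → (8,10); next start ≥ 10 → (10,11); next start ≥ 11 → (12,14); next start ≥ 14 → (15,16); next start ≥ 16 → (20,21); next start ≥ 21 → (21,23).
Selected 9 classes.

9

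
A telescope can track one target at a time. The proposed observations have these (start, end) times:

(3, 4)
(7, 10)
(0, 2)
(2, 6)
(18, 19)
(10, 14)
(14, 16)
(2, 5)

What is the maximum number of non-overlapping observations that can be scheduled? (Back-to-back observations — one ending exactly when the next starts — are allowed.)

Sort by end time and greedily take each interval whose start is ≥ the last chosen end.
Sorted by end: (0,2)  (3,4)  (2,5)  (2,6)  (7,10)  (10,14)  (14,16)  (18,19)
take (0,2); take (3,4); take (7,10); take (10,14); take (14,16); take (18,19).
Selected 6 observations.

6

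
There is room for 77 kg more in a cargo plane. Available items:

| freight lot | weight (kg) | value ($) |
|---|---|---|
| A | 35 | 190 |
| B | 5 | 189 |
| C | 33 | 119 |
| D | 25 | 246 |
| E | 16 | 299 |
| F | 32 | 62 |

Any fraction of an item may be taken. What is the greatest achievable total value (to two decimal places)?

902.29

Greedy by value/weight ratio, highest first.
Order: B (189/5=37.80) > E (299/16=18.69) > D (246/25=9.84) > A (190/35=5.43) > C (119/33=3.61) > F (62/32=1.94)
Fill: take B (5 @ 189) → take E (16 @ 299) → take D (25 @ 246) → take 31/35 of A → 168.29; 77/77 used.
Total value = 902.29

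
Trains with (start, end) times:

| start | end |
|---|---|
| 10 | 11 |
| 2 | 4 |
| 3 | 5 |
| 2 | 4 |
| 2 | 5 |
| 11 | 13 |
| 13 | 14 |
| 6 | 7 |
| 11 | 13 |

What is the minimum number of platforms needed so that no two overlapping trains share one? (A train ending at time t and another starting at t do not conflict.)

Count concurrent intervals with a sweep; the peak is the room count.
Events (time:±→running): 2:+→1 2:+→2 2:+→3 3:+→4 … peak 4.

4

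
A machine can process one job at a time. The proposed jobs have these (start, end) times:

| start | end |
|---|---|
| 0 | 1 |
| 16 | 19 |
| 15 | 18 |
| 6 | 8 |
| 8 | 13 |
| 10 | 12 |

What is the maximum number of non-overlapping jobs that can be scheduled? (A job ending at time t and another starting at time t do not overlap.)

4

Sort by end time and greedily take each interval whose start is ≥ the last chosen end.
By end time: (0,1), (6,8), (10,12), (8,13), (15,18), (16,19).
Pick (0,1); next start ≥ 1 → (6,8); next start ≥ 8 → (10,12); next start ≥ 12 → (15,18).
Selected 4 jobs.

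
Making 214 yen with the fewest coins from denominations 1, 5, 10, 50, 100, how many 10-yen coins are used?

Use the largest denomination that fits, subtract, and repeat.
214 = 2×100 + 1×10 + 4×1
Count of 10: 1

1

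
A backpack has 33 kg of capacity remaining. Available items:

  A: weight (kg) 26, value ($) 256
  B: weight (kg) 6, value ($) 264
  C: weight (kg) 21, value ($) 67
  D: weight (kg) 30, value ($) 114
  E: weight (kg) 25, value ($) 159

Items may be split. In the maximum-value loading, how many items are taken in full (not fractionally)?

2

Greedy by value/weight ratio, highest first.
Order: B (264/6=44.00) > A (256/26=9.85) > E (159/25=6.36) > D (114/30=3.80) > C (67/21=3.19)
Fill: take B (6 @ 264) → take A (26 @ 256) → take 1/25 of E → 6.36; 33/33 used.
2 item(s) taken whole; one partial (take 1/25 of E).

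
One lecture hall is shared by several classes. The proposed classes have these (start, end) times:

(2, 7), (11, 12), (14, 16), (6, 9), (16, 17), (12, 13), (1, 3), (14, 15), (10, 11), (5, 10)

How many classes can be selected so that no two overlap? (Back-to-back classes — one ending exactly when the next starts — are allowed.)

7

Greedy by earliest finish: after sorting by end time, pick each interval compatible with the last pick.
Sorted by end: (1,3)  (2,7)  (6,9)  (5,10)  (10,11)  (11,12)  (12,13)  (14,15)  (14,16)  (16,17)
take (1,3); skip (2,7); take (6,9); take (10,11); take (11,12); take (12,13); take (14,15); take (16,17).
Selected 7 classes.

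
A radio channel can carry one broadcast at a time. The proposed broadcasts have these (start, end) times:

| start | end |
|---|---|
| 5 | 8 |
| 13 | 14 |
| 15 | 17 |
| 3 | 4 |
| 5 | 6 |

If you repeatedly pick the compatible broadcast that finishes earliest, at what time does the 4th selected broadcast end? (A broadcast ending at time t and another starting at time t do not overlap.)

17

Sorted by end: (3,4)  (5,6)  (5,8)  (13,14)  (15,17)
take (3,4); take (5,6); skip (5,8); take (13,14); take (15,17).
Selected: (3,4) (5,6) (13,14) (15,17)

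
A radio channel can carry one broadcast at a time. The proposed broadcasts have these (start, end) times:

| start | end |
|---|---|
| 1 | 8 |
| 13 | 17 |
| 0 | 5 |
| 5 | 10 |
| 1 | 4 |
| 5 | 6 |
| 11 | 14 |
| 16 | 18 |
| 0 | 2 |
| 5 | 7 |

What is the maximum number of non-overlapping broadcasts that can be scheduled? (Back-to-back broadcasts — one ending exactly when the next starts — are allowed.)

4

By end time: (0,2), (1,4), (0,5), (5,6), (5,7), (1,8), (5,10), (11,14), (13,17), (16,18).
Pick (0,2); next start ≥ 2 → (5,6); next start ≥ 6 → (11,14); next start ≥ 14 → (16,18).
Selected 4 broadcasts.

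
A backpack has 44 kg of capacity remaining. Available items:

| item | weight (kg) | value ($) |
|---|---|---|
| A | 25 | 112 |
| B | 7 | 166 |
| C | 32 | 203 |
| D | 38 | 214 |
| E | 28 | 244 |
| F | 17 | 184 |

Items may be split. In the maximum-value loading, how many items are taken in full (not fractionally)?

2

Order: B (166/7=23.71) > F (184/17=10.82) > E (244/28=8.71) > C (203/32=6.34) > D (214/38=5.63) > A (112/25=4.48)
Fill: take B (7 @ 166) → take F (17 @ 184) → take 20/28 of E → 174.29; 44/44 used.
2 item(s) taken whole; one partial (take 20/28 of E).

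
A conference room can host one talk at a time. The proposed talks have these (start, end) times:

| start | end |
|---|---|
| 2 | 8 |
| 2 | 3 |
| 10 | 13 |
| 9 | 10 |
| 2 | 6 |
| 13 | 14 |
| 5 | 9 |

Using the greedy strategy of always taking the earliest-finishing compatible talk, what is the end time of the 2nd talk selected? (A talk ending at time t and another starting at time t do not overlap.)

Order by finish time; keep every interval that doesn't clash with the previous kept one.
By end time: (2,3), (2,6), (2,8), (5,9), (9,10), (10,13), (13,14).
Pick (2,3); next start ≥ 3 → (5,9); next start ≥ 9 → (9,10); next start ≥ 10 → (10,13); next start ≥ 13 → (13,14).
Selected: (2,3) (5,9) (9,10) (10,13) (13,14)

9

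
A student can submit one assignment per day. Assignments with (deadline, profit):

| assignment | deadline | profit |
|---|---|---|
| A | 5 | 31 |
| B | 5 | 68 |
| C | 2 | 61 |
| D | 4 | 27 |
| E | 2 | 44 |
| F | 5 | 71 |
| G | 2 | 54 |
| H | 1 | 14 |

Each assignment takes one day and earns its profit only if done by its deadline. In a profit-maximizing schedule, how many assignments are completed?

5

Profit order: F=71 B=68 C=61 G=54 E=44 A=31 D=27 H=14
Assign: F→slot 5, B→slot 4, C→slot 2, G→slot 1, E skipped, A→slot 3, D skipped, H skipped.
Slots: [1:G] [2:C] [3:A] [4:B] [5:F]
5 of 8 scheduled.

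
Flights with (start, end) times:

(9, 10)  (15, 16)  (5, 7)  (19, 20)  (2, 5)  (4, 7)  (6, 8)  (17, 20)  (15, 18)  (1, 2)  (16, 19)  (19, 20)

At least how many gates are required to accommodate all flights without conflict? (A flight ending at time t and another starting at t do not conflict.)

Count concurrent intervals with a sweep; the peak is the room count.
starts: [1, 2, 4, 5, 6, 9, 15, 15, 16, 17, 19, 19]
ends:   [2, 5, 7, 7, 8, 10, 16, 18, 19, 20, 20, 20]
s1→1 e2→0 s2→1 s4→2 e5→1 s5→2 s6→3  — peak 3.

3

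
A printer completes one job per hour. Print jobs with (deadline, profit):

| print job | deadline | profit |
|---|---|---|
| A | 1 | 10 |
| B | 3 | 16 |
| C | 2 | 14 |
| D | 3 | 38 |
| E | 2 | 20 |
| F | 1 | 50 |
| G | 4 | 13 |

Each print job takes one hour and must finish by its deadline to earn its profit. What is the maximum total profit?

Profit order: F=50 D=38 E=20 B=16 C=14 G=13 A=10
Assign: F→slot 1, D→slot 3, E→slot 2, B skipped, C skipped, G→slot 4, A skipped.
Slots: [1:F] [2:E] [3:D] [4:G]
Profit = 50 + 20 + 38 + 13 = 121

121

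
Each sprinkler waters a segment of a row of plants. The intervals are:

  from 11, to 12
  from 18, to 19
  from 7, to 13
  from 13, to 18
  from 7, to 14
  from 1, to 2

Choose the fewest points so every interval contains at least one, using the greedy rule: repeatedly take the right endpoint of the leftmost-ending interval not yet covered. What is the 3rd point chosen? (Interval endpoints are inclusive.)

By right end: [1,2]  [11,12]  [7,13]  [7,14]  [13,18]  [18,19]
[1,2] uncovered → point at 2; [11,12] uncovered → point at 12; [13,18] uncovered → point at 18.
Points: 2, 12, 18 (3 total).

18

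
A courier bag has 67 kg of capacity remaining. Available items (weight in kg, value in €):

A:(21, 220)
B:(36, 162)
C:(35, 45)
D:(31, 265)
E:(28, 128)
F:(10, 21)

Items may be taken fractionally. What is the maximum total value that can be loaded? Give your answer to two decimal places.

553.57

Greedy by value/weight ratio, highest first.
Ratios (sorted): A 10.48, D 8.55, E 4.57, B 4.50, F 2.10, C 1.29
take A (21 @ 220); take D (31 @ 265); take 15/28 of E → 68.57. Capacity used 67/67.
Total value = 553.57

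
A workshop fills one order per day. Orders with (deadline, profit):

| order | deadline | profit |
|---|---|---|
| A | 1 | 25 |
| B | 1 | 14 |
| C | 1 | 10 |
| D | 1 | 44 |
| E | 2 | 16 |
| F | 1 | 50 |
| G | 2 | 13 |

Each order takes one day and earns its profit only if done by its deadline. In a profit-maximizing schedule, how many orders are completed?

Profit order: F=50 D=44 A=25 E=16 B=14 G=13 C=10
Assign: F→slot 1, D skipped, A skipped, E→slot 2, B skipped, G skipped, C skipped.
Slots: [1:F] [2:E]
2 of 7 scheduled.

2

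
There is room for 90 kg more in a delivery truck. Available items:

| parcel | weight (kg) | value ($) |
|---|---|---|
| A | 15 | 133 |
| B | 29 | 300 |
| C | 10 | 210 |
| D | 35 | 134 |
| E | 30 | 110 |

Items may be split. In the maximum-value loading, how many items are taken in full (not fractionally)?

Sort by value per unit weight and fill in that order.
Order: C (210/10=21.00) > B (300/29=10.34) > A (133/15=8.87) > D (134/35=3.83) > E (110/30=3.67)
Fill: take C (10 @ 210) → take B (29 @ 300) → take A (15 @ 133) → take D (35 @ 134) → take 1/30 of E → 3.67; 90/90 used.
4 item(s) taken whole; one partial (take 1/30 of E).

4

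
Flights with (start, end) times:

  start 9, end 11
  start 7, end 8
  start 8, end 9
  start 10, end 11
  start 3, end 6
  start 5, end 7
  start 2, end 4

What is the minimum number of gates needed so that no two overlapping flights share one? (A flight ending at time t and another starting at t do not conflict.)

2

Count concurrent intervals with a sweep; the peak is the room count.
Events (time:±→running): 2:+→1 3:+→2 … peak 2.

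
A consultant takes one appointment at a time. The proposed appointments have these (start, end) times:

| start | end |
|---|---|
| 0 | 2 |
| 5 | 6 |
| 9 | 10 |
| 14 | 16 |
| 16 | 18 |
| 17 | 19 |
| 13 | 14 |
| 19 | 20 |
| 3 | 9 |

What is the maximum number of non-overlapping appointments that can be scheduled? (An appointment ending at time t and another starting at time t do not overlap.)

7

Sorted by end: (0,2)  (5,6)  (3,9)  (9,10)  (13,14)  (14,16)  (16,18)  (17,19)  (19,20)
take (0,2); take (5,6); skip (3,9); take (9,10); take (13,14); take (14,16); take (16,18); skip (17,19); take (19,20).
Selected 7 appointments.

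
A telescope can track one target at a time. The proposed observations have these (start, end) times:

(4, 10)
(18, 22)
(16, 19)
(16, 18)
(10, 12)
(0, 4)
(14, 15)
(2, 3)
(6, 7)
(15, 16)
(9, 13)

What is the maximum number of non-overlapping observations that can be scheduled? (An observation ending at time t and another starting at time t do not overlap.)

7

Sort by end time and greedily take each interval whose start is ≥ the last chosen end.
Sorted by end: (2,3)  (0,4)  (6,7)  (4,10)  (10,12)  (9,13)  (14,15)  (15,16)  (16,18)  (16,19)  (18,22)
take (2,3); take (6,7); take (10,12); skip (9,13); take (14,15); take (15,16); take (16,18); take (18,22).
Selected 7 observations.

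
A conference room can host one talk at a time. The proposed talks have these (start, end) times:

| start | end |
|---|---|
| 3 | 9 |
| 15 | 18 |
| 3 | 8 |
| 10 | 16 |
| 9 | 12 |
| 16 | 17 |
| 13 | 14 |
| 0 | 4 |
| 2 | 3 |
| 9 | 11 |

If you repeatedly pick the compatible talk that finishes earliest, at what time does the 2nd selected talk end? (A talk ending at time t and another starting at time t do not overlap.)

Sorted by end: (2,3)  (0,4)  (3,8)  (3,9)  (9,11)  (9,12)  (13,14)  (10,16)  (16,17)  (15,18)
take (2,3); take (3,8); skip (3,9); take (9,11); take (13,14); take (16,17).
Selected: (2,3) (3,8) (9,11) (13,14) (16,17)

8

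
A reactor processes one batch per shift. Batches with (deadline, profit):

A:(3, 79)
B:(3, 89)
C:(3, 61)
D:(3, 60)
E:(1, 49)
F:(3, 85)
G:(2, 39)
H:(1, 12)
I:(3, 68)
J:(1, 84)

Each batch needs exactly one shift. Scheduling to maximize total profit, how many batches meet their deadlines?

Sort by profit descending; place each in the latest free slot ≤ its deadline.
By profit: B(d3,89), F(d3,85), J(d1,84), A(d3,79), I(d3,68), C(d3,61), D(d3,60), E(d1,49), G(d2,39), H(d1,12)
B→slot 3; F→slot 2; J→slot 1; A skipped; I skipped; C skipped; D skipped; E skipped; G skipped; H skipped.
3 of 10 scheduled.

3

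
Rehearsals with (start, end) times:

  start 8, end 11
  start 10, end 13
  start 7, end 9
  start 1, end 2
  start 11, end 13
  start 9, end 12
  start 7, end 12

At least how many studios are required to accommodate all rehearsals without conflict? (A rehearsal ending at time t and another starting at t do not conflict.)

Events (time:±→running): 1:+→1 2:-→0 7:+→1 7:+→2 8:+→3 9:-→2 9:+→3 10:+→4 … peak 4.

4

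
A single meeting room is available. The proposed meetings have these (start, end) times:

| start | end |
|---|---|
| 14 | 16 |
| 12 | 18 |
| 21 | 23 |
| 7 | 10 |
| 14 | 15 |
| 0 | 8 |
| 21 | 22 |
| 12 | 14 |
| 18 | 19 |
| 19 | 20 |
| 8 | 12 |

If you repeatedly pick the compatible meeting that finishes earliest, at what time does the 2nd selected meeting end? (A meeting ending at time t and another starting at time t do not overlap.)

Sort by end time and greedily take each interval whose start is ≥ the last chosen end.
By end time: (0,8), (7,10), (8,12), (12,14), (14,15), (14,16), (12,18), (18,19), (19,20), (21,22), (21,23).
Pick (0,8); next start ≥ 8 → (8,12); next start ≥ 12 → (12,14); next start ≥ 14 → (14,15); next start ≥ 15 → (18,19); next start ≥ 19 → (19,20); next start ≥ 20 → (21,22).
Selected: (0,8) (8,12) (12,14) (14,15) (18,19) (19,20) (21,22)

12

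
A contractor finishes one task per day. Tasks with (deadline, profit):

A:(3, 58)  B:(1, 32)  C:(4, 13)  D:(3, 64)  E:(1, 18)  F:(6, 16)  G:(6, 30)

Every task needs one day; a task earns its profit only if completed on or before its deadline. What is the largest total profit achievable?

Profit order: D=64 A=58 B=32 G=30 E=18 F=16 C=13
Assign: D→slot 3, A→slot 2, B→slot 1, G→slot 6, E skipped, F→slot 5, C→slot 4.
Slots: [1:B] [2:A] [3:D] [4:C] [5:F] [6:G]
Profit = 32 + 58 + 64 + 13 + 16 + 30 = 213

213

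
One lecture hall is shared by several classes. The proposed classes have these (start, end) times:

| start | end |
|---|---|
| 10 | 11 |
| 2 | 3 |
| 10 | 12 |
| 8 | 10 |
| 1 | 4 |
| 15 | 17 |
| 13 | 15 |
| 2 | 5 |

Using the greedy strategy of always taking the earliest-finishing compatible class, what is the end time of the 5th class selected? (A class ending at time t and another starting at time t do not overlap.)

Sort by end time and greedily take each interval whose start is ≥ the last chosen end.
Sorted by end: (2,3)  (1,4)  (2,5)  (8,10)  (10,11)  (10,12)  (13,15)  (15,17)
take (2,3); skip (1,4); take (8,10); take (10,11); skip (10,12); take (13,15); take (15,17).
Selected: (2,3) (8,10) (10,11) (13,15) (15,17)

17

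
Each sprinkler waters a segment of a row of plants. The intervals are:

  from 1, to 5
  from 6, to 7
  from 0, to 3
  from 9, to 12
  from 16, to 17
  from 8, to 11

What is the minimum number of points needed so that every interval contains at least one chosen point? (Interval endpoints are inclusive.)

4

Process intervals by earliest right end; each time one isn't hit yet, stab at its right endpoint.
Sorted: [0,3] [1,5] [6,7] [8,11] [9,12] [16,17]
{[0,3],[1,5]} hit by 3; {[6,7]} hit by 7; {[8,11],[9,12]} hit by 11; {[16,17]} hit by 17.
Points: 3, 7, 11, 17 (4 total).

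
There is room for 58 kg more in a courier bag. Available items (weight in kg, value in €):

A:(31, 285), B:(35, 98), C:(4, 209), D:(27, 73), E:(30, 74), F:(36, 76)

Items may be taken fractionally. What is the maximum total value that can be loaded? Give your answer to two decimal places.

558.40

Order: C (209/4=52.25) > A (285/31=9.19) > B (98/35=2.80) > D (73/27=2.70) > E (74/30=2.47) > F (76/36=2.11)
Fill: take C (4 @ 209) → take A (31 @ 285) → take 23/35 of B → 64.40; 58/58 used.
Total value = 558.40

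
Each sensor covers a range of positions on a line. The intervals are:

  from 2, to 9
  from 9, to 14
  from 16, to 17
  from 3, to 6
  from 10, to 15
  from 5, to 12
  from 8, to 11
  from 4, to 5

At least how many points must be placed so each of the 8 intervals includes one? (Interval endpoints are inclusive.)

3

Process intervals by earliest right end; each time one isn't hit yet, stab at its right endpoint.
Sorted: [4,5] [3,6] [2,9] [8,11] [5,12] [9,14] [10,15] [16,17]
{[4,5],[3,6],[2,9]} hit by 5; {[8,11],[5,12],[9,14],[10,15]} hit by 11; {[16,17]} hit by 17.
Points: 5, 11, 17 (3 total).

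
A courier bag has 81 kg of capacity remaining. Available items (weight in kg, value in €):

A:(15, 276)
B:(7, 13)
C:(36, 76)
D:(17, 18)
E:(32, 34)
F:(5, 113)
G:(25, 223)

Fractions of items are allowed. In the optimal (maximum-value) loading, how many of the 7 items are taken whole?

4

Order: F (113/5=22.60) > A (276/15=18.40) > G (223/25=8.92) > C (76/36=2.11) > B (13/7=1.86) > E (34/32=1.06) > D (18/17=1.06)
Fill: take F (5 @ 113) → take A (15 @ 276) → take G (25 @ 223) → take C (36 @ 76); 81/81 used.
4 item(s) taken whole.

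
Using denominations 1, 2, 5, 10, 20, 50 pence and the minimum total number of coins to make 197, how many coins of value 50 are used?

197 = 3×50 + 2×20 + 1×5 + 1×2
Count of 50: 3

3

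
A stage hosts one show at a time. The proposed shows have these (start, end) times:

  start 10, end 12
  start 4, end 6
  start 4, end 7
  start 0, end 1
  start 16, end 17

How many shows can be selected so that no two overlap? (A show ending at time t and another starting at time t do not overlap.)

Sort by end time and greedily take each interval whose start is ≥ the last chosen end.
By end time: (0,1), (4,6), (4,7), (10,12), (16,17).
Pick (0,1); next start ≥ 1 → (4,6); next start ≥ 6 → (10,12); next start ≥ 12 → (16,17).
Selected 4 shows.

4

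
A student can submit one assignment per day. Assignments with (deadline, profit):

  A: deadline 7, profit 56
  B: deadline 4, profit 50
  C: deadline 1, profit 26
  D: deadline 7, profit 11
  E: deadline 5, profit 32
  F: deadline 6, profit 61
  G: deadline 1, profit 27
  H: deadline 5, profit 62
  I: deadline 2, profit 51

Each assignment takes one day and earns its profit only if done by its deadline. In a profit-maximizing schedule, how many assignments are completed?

By profit: H(d5,62), F(d6,61), A(d7,56), I(d2,51), B(d4,50), E(d5,32), G(d1,27), C(d1,26), D(d7,11)
H→slot 5; F→slot 6; A→slot 7; I→slot 2; B→slot 4; E→slot 3; G→slot 1; C skipped; D skipped.
7 of 9 scheduled.

7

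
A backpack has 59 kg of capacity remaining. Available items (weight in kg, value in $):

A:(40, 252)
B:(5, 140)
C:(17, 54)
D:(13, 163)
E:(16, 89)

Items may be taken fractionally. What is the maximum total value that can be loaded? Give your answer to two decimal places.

Sort by value per unit weight and fill in that order.
Ratios (sorted): B 28.00, D 12.54, A 6.30, E 5.56, C 3.18
take B (5 @ 140); take D (13 @ 163); take A (40 @ 252); take 1/16 of E → 5.56. Capacity used 59/59.
Total value = 560.56

560.56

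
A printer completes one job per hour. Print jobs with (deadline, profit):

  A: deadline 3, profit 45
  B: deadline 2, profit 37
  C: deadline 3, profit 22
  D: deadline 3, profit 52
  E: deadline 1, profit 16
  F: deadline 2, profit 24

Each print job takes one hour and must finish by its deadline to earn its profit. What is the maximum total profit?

134

By profit: D(d3,52), A(d3,45), B(d2,37), F(d2,24), C(d3,22), E(d1,16)
D→slot 3; A→slot 2; B→slot 1; F skipped; C skipped; E skipped.
Profit = 37 + 45 + 52 = 134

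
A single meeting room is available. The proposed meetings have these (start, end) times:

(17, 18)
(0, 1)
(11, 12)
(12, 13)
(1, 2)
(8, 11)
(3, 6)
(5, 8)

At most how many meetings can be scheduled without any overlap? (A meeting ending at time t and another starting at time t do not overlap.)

Greedy by earliest finish: after sorting by end time, pick each interval compatible with the last pick.
Sorted by end: (0,1)  (1,2)  (3,6)  (5,8)  (8,11)  (11,12)  (12,13)  (17,18)
take (0,1); take (1,2); take (3,6); skip (5,8); take (8,11); take (11,12); take (12,13); take (17,18).
Selected 7 meetings.

7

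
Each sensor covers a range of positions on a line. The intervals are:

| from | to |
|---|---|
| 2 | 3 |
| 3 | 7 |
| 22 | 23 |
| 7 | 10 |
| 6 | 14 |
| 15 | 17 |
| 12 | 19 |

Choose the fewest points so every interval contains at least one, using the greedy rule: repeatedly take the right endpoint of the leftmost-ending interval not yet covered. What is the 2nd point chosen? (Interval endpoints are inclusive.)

By right end: [2,3]  [3,7]  [7,10]  [6,14]  [15,17]  [12,19]  [22,23]
[2,3] uncovered → point at 3; [7,10] uncovered → point at 10; [15,17] uncovered → point at 17; [22,23] uncovered → point at 23.
Points: 3, 10, 17, 23 (4 total).

10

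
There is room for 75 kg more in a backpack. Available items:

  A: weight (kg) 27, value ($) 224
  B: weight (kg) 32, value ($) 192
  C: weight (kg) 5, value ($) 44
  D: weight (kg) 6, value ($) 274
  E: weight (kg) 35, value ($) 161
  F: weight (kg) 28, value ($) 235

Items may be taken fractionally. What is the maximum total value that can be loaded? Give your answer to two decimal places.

Ratios (sorted): D 45.67, C 8.80, F 8.39, A 8.30, B 6.00, E 4.60
take D (6 @ 274); take C (5 @ 44); take F (28 @ 235); take A (27 @ 224); take 9/32 of B → 54.00. Capacity used 75/75.
Total value = 831.00

831.00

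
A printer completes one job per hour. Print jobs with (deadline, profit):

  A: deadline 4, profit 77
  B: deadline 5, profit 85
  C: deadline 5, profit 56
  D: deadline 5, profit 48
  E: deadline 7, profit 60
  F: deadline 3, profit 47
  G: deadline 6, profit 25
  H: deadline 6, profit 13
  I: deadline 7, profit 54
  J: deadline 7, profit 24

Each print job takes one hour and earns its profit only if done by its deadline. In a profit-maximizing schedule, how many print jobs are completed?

7

Sort by profit descending; place each in the latest free slot ≤ its deadline.
By profit: B(d5,85), A(d4,77), E(d7,60), C(d5,56), I(d7,54), D(d5,48), F(d3,47), G(d6,25), J(d7,24), H(d6,13)
B→slot 5; A→slot 4; E→slot 7; C→slot 3; I→slot 6; D→slot 2; F→slot 1; G skipped; J skipped; H skipped.
7 of 10 scheduled.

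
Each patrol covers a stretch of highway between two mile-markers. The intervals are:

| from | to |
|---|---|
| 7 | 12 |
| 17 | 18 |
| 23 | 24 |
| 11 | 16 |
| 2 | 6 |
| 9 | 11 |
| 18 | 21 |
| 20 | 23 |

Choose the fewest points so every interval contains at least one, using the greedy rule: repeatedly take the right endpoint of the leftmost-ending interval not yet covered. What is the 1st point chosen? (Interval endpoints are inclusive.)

Sort by right endpoint; whenever an interval is uncovered, place a point at its right end.
By right end: [2,6]  [9,11]  [7,12]  [11,16]  [17,18]  [18,21]  [20,23]  [23,24]
[2,6] uncovered → point at 6; [9,11] uncovered → point at 11; [17,18] uncovered → point at 18; [20,23] uncovered → point at 23.
Points: 6, 11, 18, 23 (4 total).

6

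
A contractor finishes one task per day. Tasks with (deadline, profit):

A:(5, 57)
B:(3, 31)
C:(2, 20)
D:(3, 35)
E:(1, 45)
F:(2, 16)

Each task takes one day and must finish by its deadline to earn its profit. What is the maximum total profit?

168

By profit: A(d5,57), E(d1,45), D(d3,35), B(d3,31), C(d2,20), F(d2,16)
A→slot 5; E→slot 1; D→slot 3; B→slot 2; C skipped; F skipped.
Profit = 45 + 31 + 35 + 57 = 168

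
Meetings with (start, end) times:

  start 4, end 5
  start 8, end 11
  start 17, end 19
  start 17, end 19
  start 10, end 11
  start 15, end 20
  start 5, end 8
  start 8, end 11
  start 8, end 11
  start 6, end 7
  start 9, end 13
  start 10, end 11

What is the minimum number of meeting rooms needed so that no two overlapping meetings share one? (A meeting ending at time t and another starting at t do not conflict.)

6

Count concurrent intervals with a sweep; the peak is the room count.
starts: [4, 5, 6, 8, 8, 8, 9, 10, 10, 15, 17, 17]
ends:   [5, 7, 8, 11, 11, 11, 11, 11, 13, 19, 19, 20]
s4→1 e5→0 s5→1 s6→2 e7→1 e8→0 s8→1 s8→2 s8→3 s9→4 s10→5 s10→6  — peak 6.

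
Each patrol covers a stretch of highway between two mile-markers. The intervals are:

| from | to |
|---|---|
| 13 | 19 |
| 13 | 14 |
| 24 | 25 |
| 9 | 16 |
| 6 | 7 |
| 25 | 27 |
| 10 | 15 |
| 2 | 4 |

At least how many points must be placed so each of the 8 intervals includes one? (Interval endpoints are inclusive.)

Sorted: [2,4] [6,7] [13,14] [10,15] [9,16] [13,19] [24,25] [25,27]
{[2,4]} hit by 4; {[6,7]} hit by 7; {[13,14],[10,15],[9,16],[13,19]} hit by 14; {[24,25],[25,27]} hit by 25.
Points: 4, 7, 14, 25 (4 total).

4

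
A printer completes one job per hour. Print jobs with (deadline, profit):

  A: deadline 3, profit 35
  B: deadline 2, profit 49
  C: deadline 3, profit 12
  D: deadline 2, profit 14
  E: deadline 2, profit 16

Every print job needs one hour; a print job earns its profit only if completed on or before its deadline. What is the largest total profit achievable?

Take jobs in profit order; each goes to the latest open slot no later than its deadline.
By profit: B(d2,49), A(d3,35), E(d2,16), D(d2,14), C(d3,12)
B→slot 2; A→slot 3; E→slot 1; D skipped; C skipped.
Profit = 16 + 49 + 35 = 100

100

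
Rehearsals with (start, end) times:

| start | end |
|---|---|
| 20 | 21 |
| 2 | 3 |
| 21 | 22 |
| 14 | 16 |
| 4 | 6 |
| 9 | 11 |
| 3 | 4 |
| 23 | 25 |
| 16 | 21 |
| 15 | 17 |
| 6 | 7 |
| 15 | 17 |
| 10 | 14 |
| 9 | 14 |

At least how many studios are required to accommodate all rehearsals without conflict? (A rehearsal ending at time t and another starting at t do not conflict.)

3

starts: [2, 3, 4, 6, 9, 9, 10, 14, 15, 15, 16, 20, 21, 23]
ends:   [3, 4, 6, 7, 11, 14, 14, 16, 17, 17, 21, 21, 22, 25]
s2→1 e3→0 s3→1 e4→0 s4→1 e6→0 s6→1 e7→0 s9→1 s9→2 s10→3  — peak 3.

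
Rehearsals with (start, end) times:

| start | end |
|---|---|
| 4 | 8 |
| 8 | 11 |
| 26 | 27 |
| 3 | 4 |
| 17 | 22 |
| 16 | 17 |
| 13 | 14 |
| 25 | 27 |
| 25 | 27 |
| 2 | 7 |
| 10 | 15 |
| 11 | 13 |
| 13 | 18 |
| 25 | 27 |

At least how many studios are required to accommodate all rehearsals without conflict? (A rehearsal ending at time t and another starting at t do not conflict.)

Events (time:±→running): 2:+→1 3:+→2 4:-→1 4:+→2 7:-→1 8:-→0 8:+→1 10:+→2 11:-→1 11:+→2 13:-→1 13:+→2 13:+→3 14:-→2 15:-→1 16:+→2 17:-→1 17:+→2 18:-→1 22:-→0 25:+→1 25:+→2 25:+→3 26:+→4 … peak 4.

4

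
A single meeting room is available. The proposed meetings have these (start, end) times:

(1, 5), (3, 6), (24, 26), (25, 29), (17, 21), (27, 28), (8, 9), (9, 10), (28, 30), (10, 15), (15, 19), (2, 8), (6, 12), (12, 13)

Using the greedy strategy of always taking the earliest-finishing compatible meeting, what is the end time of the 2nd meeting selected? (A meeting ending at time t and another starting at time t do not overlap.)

By end time: (1,5), (3,6), (2,8), (8,9), (9,10), (6,12), (12,13), (10,15), (15,19), (17,21), (24,26), (27,28), (25,29), (28,30).
Pick (1,5); next start ≥ 5 → (8,9); next start ≥ 9 → (9,10); next start ≥ 10 → (12,13); next start ≥ 13 → (15,19); next start ≥ 19 → (24,26); next start ≥ 26 → (27,28); next start ≥ 28 → (28,30).
Selected: (1,5) (8,9) (9,10) (12,13) (15,19) (24,26) (27,28) (28,30)

9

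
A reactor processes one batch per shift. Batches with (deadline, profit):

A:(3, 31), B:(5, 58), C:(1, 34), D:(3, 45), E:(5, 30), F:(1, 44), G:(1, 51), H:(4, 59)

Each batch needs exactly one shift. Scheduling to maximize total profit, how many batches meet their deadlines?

5

By profit: H(d4,59), B(d5,58), G(d1,51), D(d3,45), F(d1,44), C(d1,34), A(d3,31), E(d5,30)
H→slot 4; B→slot 5; G→slot 1; D→slot 3; F skipped; C skipped; A→slot 2; E skipped.
5 of 8 scheduled.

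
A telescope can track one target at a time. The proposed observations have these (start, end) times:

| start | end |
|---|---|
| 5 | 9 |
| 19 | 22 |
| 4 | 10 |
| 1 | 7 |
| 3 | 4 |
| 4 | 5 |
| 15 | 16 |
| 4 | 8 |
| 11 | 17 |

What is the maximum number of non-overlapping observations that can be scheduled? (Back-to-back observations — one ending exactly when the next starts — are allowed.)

Sort by end time and greedily take each interval whose start is ≥ the last chosen end.
Sorted by end: (3,4)  (4,5)  (1,7)  (4,8)  (5,9)  (4,10)  (15,16)  (11,17)  (19,22)
take (3,4); take (4,5); skip (1,7); take (5,9); take (15,16); take (19,22).
Selected 5 observations.

5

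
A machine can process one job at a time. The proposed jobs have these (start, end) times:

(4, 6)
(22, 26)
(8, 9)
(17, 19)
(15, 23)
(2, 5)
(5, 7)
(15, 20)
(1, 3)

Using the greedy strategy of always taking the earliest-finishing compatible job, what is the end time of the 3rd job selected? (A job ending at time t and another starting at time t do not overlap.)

9

Sorted by end: (1,3)  (2,5)  (4,6)  (5,7)  (8,9)  (17,19)  (15,20)  (15,23)  (22,26)
take (1,3); take (4,6); skip (5,7); take (8,9); take (17,19); take (22,26).
Selected: (1,3) (4,6) (8,9) (17,19) (22,26)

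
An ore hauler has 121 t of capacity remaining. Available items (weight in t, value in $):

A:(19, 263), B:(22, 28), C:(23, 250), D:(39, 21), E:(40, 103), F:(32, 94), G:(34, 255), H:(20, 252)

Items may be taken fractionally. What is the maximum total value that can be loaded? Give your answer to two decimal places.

Sort by value per unit weight and fill in that order.
Order: A (263/19=13.84) > H (252/20=12.60) > C (250/23=10.87) > G (255/34=7.50) > F (94/32=2.94) > E (103/40=2.58) > B (28/22=1.27) > D (21/39=0.54)
Fill: take A (19 @ 263) → take H (20 @ 252) → take C (23 @ 250) → take G (34 @ 255) → take 25/32 of F → 73.44; 121/121 used.
Total value = 1093.44

1093.44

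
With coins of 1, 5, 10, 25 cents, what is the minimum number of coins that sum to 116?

Greedy: take as many of the largest coin as possible, then repeat with the remainder.
116 − 4×25→16 − 1×10→6 − 1×5→1 − 1×1→0
Total coins = 4 + 1 + 1 + 1 = 7

7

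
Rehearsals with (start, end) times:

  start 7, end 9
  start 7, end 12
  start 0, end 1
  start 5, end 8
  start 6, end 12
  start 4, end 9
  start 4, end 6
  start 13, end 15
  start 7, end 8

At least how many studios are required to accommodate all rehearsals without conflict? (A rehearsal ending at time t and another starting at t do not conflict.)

6

Count concurrent intervals with a sweep; the peak is the room count.
starts: [0, 4, 4, 5, 6, 7, 7, 7, 13]
ends:   [1, 6, 8, 8, 9, 9, 12, 12, 15]
s0→1 e1→0 s4→1 s4→2 s5→3 e6→2 s6→3 s7→4 s7→5 s7→6  — peak 6.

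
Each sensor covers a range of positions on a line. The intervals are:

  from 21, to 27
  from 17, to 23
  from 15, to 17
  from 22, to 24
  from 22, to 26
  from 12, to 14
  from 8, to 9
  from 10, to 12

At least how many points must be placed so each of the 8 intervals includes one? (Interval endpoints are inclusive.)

By right end: [8,9]  [10,12]  [12,14]  [15,17]  [17,23]  [22,24]  [22,26]  [21,27]
[8,9] uncovered → point at 9; [10,12] uncovered → point at 12; [15,17] uncovered → point at 17; [22,24] uncovered → point at 24.
Points: 9, 12, 17, 24 (4 total).

4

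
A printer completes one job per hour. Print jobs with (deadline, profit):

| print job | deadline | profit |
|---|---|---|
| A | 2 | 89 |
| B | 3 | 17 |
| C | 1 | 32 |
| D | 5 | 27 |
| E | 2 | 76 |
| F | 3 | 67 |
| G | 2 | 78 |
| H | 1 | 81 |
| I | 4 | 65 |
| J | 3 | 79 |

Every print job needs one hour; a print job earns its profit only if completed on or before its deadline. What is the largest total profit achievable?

Take jobs in profit order; each goes to the latest open slot no later than its deadline.
By profit: A(d2,89), H(d1,81), J(d3,79), G(d2,78), E(d2,76), F(d3,67), I(d4,65), C(d1,32), D(d5,27), B(d3,17)
A→slot 2; H→slot 1; J→slot 3; G skipped; E skipped; F skipped; I→slot 4; C skipped; D→slot 5; B skipped.
Profit = 81 + 89 + 79 + 65 + 27 = 341

341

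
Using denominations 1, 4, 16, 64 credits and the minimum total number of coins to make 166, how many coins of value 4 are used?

1

Use the largest denomination that fits, subtract, and repeat.
166 = 2×64 + 2×16 + 1×4 + 2×1
Count of 4: 1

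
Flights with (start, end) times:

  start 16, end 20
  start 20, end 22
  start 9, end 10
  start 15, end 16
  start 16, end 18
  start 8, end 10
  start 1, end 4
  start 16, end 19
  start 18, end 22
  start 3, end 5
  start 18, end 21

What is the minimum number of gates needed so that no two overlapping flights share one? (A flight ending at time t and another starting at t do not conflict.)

Events (time:±→running): 1:+→1 3:+→2 4:-→1 5:-→0 8:+→1 9:+→2 10:-→1 10:-→0 15:+→1 16:-→0 16:+→1 16:+→2 16:+→3 18:-→2 18:+→3 18:+→4 … peak 4.

4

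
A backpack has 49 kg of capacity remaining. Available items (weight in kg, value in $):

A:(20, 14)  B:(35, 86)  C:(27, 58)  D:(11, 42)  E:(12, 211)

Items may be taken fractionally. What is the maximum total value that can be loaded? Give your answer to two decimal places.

Sort by value per unit weight and fill in that order.
Ratios (sorted): E 17.58, D 3.82, B 2.46, C 2.15, A 0.70
take E (12 @ 211); take D (11 @ 42); take 26/35 of B → 63.89. Capacity used 49/49.
Total value = 316.89

316.89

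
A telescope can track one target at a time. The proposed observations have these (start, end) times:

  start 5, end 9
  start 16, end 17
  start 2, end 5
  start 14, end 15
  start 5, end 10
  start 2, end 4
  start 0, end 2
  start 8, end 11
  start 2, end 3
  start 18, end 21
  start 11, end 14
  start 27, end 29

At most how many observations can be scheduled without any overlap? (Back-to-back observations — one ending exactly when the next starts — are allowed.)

Order by finish time; keep every interval that doesn't clash with the previous kept one.
Sorted by end: (0,2)  (2,3)  (2,4)  (2,5)  (5,9)  (5,10)  (8,11)  (11,14)  (14,15)  (16,17)  (18,21)  (27,29)
take (0,2); take (2,3); take (5,9); take (11,14); take (14,15); take (16,17); take (18,21); take (27,29).
Selected 8 observations.

8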